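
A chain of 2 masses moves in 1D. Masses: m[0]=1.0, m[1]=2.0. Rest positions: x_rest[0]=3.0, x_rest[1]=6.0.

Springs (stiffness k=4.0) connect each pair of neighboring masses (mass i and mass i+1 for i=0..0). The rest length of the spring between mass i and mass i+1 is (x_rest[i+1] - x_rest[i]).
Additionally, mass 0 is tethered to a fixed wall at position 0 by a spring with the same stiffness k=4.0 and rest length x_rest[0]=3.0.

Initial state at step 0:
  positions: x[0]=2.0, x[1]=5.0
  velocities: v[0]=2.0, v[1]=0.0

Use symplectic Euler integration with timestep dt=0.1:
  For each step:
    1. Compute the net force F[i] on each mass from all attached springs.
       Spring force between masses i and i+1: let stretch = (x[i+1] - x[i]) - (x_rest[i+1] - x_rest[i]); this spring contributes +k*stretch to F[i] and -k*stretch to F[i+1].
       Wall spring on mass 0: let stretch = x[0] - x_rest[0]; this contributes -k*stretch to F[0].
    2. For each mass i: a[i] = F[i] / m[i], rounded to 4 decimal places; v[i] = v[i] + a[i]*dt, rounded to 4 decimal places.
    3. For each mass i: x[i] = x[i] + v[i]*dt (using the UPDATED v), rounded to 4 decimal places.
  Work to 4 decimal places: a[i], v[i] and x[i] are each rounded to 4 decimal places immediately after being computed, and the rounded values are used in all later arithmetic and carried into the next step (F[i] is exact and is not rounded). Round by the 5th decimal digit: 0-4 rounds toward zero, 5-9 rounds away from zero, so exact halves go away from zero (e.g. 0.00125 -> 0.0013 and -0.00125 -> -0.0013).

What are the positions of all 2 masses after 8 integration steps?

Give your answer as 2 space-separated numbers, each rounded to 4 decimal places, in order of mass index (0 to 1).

Answer: 3.4668 5.3811

Derivation:
Step 0: x=[2.0000 5.0000] v=[2.0000 0.0000]
Step 1: x=[2.2400 5.0000] v=[2.4000 0.0000]
Step 2: x=[2.5008 5.0048] v=[2.6080 0.0480]
Step 3: x=[2.7617 5.0195] v=[2.6093 0.1472]
Step 4: x=[3.0025 5.0491] v=[2.4077 0.2956]
Step 5: x=[3.2050 5.0977] v=[2.0253 0.4863]
Step 6: x=[3.3550 5.1685] v=[1.5004 0.7078]
Step 7: x=[3.4434 5.2630] v=[0.8838 0.9451]
Step 8: x=[3.4668 5.3811] v=[0.2343 1.1812]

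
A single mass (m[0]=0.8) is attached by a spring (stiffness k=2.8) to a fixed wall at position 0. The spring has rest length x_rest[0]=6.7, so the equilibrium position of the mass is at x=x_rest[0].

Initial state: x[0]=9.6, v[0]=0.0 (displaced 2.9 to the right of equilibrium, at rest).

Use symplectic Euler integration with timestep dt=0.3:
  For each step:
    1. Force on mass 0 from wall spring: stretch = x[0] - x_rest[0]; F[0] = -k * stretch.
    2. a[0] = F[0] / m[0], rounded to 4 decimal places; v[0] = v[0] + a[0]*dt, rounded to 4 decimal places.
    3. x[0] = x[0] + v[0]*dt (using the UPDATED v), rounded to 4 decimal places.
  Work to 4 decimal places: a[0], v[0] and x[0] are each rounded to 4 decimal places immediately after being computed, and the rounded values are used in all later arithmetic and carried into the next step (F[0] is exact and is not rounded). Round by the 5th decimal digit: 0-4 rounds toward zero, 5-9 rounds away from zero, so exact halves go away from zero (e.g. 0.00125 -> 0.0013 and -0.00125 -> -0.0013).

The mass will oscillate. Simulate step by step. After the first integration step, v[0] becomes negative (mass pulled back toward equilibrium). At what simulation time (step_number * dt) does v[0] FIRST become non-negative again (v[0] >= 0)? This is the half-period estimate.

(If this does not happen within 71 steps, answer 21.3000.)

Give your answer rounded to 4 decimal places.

Answer: 1.8000

Derivation:
Step 0: x=[9.6000] v=[0.0000]
Step 1: x=[8.6865] v=[-3.0450]
Step 2: x=[7.1473] v=[-5.1308]
Step 3: x=[5.4672] v=[-5.6005]
Step 4: x=[4.1754] v=[-4.3061]
Step 5: x=[3.6788] v=[-1.6553]
Step 6: x=[4.1339] v=[1.5170]
First v>=0 after going negative at step 6, time=1.8000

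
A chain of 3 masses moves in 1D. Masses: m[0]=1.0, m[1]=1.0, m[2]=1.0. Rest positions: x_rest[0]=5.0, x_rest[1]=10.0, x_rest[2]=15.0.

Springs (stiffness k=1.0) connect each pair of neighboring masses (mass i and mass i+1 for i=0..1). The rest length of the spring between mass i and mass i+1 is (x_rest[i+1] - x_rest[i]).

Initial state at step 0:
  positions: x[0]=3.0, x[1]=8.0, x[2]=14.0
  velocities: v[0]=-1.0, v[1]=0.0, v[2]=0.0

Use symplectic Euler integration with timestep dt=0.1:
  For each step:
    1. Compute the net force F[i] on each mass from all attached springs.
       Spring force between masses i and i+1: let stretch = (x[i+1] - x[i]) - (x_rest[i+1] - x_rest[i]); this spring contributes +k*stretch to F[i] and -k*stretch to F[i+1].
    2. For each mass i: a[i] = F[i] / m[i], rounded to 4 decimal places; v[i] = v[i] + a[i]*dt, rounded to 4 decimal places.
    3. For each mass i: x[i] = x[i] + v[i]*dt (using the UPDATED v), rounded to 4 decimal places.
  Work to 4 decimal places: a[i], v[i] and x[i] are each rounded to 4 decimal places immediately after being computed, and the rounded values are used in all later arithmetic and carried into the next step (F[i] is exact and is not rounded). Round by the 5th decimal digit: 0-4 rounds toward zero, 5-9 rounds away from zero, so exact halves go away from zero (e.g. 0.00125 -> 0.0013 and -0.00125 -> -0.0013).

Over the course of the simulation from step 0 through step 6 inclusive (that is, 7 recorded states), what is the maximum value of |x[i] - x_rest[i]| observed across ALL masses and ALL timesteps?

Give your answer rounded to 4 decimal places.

Answer: 2.5594

Derivation:
Step 0: x=[3.0000 8.0000 14.0000] v=[-1.0000 0.0000 0.0000]
Step 1: x=[2.9000 8.0100 13.9900] v=[-1.0000 0.1000 -0.1000]
Step 2: x=[2.8011 8.0287 13.9702] v=[-0.9890 0.1870 -0.1980]
Step 3: x=[2.7045 8.0545 13.9410] v=[-0.9662 0.2584 -0.2922]
Step 4: x=[2.6114 8.0857 13.9029] v=[-0.9312 0.3121 -0.3809]
Step 5: x=[2.5230 8.1203 13.8566] v=[-0.8838 0.3464 -0.4626]
Step 6: x=[2.4406 8.1563 13.8030] v=[-0.8241 0.3603 -0.5362]
Max displacement = 2.5594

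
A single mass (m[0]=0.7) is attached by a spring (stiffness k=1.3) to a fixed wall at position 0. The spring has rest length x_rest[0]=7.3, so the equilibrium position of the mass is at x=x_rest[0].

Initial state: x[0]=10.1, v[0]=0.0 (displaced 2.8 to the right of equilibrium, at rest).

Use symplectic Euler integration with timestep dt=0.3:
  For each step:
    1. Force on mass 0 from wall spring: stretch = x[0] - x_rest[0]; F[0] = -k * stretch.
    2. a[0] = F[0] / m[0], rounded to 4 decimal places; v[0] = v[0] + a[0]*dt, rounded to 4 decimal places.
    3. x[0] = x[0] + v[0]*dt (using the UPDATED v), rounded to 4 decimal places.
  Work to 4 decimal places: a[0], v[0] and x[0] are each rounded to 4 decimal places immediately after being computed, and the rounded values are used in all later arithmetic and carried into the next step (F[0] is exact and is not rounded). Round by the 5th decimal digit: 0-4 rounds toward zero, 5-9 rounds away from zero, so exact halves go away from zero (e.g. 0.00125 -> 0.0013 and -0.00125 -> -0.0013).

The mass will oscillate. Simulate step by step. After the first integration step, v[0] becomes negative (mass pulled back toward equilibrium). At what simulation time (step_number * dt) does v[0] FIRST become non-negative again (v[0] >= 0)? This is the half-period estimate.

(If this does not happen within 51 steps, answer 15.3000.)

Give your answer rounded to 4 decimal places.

Answer: 2.4000

Derivation:
Step 0: x=[10.1000] v=[0.0000]
Step 1: x=[9.6320] v=[-1.5600]
Step 2: x=[8.7742] v=[-2.8593]
Step 3: x=[7.6700] v=[-3.6806]
Step 4: x=[6.5040] v=[-3.8867]
Step 5: x=[5.4710] v=[-3.4432]
Step 6: x=[4.7437] v=[-2.4242]
Step 7: x=[4.4437] v=[-1.0000]
Step 8: x=[4.6211] v=[0.5914]
First v>=0 after going negative at step 8, time=2.4000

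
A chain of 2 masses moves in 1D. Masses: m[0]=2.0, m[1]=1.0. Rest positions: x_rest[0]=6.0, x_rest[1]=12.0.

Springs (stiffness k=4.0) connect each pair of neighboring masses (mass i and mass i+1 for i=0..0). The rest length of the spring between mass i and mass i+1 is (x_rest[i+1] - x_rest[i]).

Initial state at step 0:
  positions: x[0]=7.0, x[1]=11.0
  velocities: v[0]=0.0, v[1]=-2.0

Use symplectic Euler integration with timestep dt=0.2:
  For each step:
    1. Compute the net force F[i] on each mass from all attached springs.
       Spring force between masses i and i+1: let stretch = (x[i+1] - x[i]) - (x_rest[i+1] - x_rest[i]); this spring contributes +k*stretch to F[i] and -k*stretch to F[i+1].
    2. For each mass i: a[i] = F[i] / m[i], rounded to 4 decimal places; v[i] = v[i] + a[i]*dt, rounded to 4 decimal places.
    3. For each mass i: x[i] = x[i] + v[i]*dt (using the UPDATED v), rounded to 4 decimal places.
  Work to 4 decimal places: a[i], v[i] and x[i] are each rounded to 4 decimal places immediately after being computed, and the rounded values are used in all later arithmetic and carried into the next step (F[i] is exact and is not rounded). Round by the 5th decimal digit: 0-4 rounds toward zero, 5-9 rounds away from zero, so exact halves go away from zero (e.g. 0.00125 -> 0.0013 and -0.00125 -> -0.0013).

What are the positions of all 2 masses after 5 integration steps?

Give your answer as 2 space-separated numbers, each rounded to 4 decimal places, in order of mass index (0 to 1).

Answer: 5.2124 12.5755

Derivation:
Step 0: x=[7.0000 11.0000] v=[0.0000 -2.0000]
Step 1: x=[6.8400 10.9200] v=[-0.8000 -0.4000]
Step 2: x=[6.5264 11.1472] v=[-1.5680 1.1360]
Step 3: x=[6.1025 11.5951] v=[-2.1197 2.2394]
Step 4: x=[5.6380 12.1242] v=[-2.3227 2.6453]
Step 5: x=[5.2124 12.5755] v=[-2.1282 2.2563]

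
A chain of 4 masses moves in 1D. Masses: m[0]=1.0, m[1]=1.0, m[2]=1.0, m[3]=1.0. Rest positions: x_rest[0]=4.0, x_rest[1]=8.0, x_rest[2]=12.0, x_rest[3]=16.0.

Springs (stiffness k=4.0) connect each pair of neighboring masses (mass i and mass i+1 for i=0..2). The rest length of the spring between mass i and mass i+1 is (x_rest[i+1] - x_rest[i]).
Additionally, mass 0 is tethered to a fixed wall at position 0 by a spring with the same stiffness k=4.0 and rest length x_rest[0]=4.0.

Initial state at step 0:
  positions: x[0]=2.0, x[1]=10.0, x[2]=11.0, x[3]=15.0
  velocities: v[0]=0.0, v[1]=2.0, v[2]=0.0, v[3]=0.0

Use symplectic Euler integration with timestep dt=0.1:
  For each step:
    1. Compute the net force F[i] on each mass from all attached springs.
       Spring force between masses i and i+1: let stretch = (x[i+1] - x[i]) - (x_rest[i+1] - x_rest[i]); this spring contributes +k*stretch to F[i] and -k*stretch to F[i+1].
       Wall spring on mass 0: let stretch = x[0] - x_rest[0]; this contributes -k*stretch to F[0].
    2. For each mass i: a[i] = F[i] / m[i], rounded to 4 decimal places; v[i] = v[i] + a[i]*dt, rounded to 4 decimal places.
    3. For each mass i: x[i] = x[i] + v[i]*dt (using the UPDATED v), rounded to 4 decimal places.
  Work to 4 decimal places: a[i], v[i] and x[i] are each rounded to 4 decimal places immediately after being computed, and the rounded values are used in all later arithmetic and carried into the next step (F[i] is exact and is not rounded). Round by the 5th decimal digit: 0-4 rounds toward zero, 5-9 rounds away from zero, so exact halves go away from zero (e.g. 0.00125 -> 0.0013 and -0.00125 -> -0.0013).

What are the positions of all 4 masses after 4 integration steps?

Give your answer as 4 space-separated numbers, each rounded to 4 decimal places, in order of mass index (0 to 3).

Step 0: x=[2.0000 10.0000 11.0000 15.0000] v=[0.0000 2.0000 0.0000 0.0000]
Step 1: x=[2.2400 9.9200 11.1200 15.0000] v=[2.4000 -0.8000 1.2000 0.0000]
Step 2: x=[2.6976 9.5808 11.3472 15.0048] v=[4.5760 -3.3920 2.2720 0.0480]
Step 3: x=[3.3226 9.0369 11.6501 15.0233] v=[6.2502 -5.4387 3.0285 0.1850]
Step 4: x=[4.0433 8.3690 11.9834 15.0669] v=[7.2069 -6.6791 3.3325 0.4357]

Answer: 4.0433 8.3690 11.9834 15.0669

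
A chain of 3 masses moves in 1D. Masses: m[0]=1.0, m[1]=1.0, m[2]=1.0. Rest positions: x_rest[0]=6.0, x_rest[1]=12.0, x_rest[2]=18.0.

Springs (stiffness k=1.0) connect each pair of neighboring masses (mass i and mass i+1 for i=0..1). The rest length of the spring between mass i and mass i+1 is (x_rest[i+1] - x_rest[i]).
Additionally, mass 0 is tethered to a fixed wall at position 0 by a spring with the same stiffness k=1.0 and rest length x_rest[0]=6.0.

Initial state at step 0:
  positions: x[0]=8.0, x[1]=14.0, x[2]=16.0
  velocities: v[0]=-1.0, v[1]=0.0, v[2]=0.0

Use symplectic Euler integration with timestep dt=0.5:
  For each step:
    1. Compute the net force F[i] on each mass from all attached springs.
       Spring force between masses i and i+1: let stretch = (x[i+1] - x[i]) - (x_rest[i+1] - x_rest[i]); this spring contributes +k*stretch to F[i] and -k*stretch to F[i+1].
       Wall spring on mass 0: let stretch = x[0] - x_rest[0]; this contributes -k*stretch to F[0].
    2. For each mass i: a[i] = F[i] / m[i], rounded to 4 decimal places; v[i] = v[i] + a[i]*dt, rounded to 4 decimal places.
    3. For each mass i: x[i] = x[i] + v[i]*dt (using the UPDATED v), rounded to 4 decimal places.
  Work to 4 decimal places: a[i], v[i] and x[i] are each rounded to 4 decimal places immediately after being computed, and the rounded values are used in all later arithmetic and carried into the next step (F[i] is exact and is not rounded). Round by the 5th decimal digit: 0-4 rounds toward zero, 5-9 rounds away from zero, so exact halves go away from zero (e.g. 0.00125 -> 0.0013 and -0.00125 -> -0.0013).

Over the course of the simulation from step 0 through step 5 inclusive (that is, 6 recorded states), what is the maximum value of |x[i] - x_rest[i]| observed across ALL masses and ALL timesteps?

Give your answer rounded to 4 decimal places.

Answer: 2.6250

Derivation:
Step 0: x=[8.0000 14.0000 16.0000] v=[-1.0000 0.0000 0.0000]
Step 1: x=[7.0000 13.0000 17.0000] v=[-2.0000 -2.0000 2.0000]
Step 2: x=[5.7500 11.5000 18.5000] v=[-2.5000 -3.0000 3.0000]
Step 3: x=[4.5000 10.3125 19.7500] v=[-2.5000 -2.3750 2.5000]
Step 4: x=[3.5781 10.0313 20.1407] v=[-1.8438 -0.5625 0.7813]
Step 5: x=[3.3750 10.6641 19.5040] v=[-0.4063 1.2656 -1.2734]
Max displacement = 2.6250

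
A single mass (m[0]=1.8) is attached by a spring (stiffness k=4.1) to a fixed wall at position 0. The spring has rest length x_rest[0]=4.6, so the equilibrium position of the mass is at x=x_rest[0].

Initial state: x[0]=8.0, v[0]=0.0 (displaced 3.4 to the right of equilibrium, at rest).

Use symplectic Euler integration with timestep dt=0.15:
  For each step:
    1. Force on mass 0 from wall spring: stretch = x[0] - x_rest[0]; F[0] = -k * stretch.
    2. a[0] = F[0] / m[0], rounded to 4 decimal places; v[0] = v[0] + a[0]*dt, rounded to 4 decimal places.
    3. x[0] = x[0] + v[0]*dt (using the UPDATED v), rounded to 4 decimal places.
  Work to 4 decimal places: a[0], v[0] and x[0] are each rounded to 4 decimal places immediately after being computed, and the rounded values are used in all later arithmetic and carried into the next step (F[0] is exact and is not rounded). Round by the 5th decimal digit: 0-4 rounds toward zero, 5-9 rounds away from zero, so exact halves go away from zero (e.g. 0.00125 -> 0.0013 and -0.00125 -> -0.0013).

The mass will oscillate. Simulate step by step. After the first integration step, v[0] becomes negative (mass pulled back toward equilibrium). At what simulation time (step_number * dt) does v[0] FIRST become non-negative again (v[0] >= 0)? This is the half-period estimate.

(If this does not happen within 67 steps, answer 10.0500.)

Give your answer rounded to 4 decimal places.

Answer: 2.1000

Derivation:
Step 0: x=[8.0000] v=[0.0000]
Step 1: x=[7.8257] v=[-1.1617]
Step 2: x=[7.4861] v=[-2.2638]
Step 3: x=[6.9986] v=[-3.2499]
Step 4: x=[6.3882] v=[-4.0694]
Step 5: x=[5.6861] v=[-4.6804]
Step 6: x=[4.9284] v=[-5.0515]
Step 7: x=[4.1538] v=[-5.1637]
Step 8: x=[3.4021] v=[-5.0113]
Step 9: x=[2.7118] v=[-4.6020]
Step 10: x=[2.1183] v=[-3.9569]
Step 11: x=[1.6520] v=[-3.1090]
Step 12: x=[1.3367] v=[-2.1018]
Step 13: x=[1.1887] v=[-0.9868]
Step 14: x=[1.2155] v=[0.1787]
First v>=0 after going negative at step 14, time=2.1000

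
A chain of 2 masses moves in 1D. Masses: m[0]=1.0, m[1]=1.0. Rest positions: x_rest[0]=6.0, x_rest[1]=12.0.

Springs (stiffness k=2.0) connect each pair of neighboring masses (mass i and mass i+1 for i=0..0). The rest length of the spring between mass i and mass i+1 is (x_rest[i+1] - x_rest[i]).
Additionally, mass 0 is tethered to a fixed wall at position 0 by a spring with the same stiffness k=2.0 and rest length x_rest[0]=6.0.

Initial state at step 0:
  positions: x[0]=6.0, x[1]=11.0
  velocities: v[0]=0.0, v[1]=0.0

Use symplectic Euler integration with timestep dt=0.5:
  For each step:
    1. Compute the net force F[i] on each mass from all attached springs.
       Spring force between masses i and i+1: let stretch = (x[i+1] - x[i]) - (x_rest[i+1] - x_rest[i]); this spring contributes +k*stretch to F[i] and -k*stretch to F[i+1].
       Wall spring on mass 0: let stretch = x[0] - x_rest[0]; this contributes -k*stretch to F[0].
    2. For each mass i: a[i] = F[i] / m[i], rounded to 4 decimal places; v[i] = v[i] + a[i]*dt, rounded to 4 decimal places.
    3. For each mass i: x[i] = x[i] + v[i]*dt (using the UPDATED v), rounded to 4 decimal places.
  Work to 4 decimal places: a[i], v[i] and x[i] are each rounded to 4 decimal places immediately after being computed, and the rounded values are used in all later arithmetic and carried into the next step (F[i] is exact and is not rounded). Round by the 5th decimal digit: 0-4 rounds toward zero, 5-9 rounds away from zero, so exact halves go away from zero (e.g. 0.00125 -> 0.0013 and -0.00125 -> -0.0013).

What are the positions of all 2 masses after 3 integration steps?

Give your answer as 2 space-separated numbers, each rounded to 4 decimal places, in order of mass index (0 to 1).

Answer: 5.7500 12.1250

Derivation:
Step 0: x=[6.0000 11.0000] v=[0.0000 0.0000]
Step 1: x=[5.5000 11.5000] v=[-1.0000 1.0000]
Step 2: x=[5.2500 12.0000] v=[-0.5000 1.0000]
Step 3: x=[5.7500 12.1250] v=[1.0000 0.2500]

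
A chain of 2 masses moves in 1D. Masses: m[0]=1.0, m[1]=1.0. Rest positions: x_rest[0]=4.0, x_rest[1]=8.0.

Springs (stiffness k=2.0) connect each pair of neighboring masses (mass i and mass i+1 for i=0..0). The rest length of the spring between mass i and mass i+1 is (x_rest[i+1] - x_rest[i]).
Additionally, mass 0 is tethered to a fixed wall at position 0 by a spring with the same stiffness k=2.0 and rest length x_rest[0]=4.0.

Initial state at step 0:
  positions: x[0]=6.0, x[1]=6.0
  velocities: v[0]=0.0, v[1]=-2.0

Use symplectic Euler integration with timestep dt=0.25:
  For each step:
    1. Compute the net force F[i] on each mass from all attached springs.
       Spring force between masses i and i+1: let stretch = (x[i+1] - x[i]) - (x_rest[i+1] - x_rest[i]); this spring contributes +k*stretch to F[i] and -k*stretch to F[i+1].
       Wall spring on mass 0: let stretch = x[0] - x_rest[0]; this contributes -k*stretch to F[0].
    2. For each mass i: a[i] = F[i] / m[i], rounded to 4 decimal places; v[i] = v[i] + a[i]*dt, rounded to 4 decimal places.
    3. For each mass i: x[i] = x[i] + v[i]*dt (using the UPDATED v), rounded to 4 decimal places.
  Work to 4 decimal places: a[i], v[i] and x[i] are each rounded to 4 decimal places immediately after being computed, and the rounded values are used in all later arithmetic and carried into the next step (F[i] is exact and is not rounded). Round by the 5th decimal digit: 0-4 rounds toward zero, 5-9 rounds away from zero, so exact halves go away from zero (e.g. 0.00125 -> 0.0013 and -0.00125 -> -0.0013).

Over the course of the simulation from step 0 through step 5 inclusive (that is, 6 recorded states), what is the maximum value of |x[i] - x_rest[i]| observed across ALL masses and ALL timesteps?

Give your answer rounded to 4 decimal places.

Answer: 3.3817

Derivation:
Step 0: x=[6.0000 6.0000] v=[0.0000 -2.0000]
Step 1: x=[5.2500 6.0000] v=[-3.0000 0.0000]
Step 2: x=[3.9375 6.4063] v=[-5.2500 1.6250]
Step 3: x=[2.4414 7.0040] v=[-5.9844 2.3906]
Step 4: x=[1.2105 7.5313] v=[-4.9238 2.1093]
Step 5: x=[0.6183 7.7685] v=[-2.3687 0.9489]
Max displacement = 3.3817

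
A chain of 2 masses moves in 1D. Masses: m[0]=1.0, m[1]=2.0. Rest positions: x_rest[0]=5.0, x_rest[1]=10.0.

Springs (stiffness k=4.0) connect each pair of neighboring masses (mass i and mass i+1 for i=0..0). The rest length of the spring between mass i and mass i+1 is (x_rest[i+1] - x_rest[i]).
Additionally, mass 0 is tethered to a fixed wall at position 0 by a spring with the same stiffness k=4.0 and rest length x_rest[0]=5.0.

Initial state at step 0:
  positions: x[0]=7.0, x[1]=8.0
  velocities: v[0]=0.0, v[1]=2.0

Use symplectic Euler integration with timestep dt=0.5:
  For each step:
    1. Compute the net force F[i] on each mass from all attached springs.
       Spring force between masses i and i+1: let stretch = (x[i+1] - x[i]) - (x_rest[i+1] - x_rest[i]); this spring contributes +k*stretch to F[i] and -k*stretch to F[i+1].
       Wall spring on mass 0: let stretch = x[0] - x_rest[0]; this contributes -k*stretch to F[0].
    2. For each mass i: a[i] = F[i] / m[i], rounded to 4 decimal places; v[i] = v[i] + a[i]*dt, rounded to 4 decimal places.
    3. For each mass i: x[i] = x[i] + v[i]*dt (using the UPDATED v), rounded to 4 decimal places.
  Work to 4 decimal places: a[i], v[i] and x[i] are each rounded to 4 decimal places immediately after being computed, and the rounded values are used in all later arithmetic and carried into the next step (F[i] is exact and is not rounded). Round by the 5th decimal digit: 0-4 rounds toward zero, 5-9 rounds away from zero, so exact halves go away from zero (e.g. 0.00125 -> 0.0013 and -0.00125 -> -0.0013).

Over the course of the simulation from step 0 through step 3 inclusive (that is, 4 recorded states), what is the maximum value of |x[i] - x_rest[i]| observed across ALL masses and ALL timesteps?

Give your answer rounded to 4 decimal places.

Step 0: x=[7.0000 8.0000] v=[0.0000 2.0000]
Step 1: x=[1.0000 11.0000] v=[-12.0000 6.0000]
Step 2: x=[4.0000 11.5000] v=[6.0000 1.0000]
Step 3: x=[10.5000 10.7500] v=[13.0000 -1.5000]
Max displacement = 5.5000

Answer: 5.5000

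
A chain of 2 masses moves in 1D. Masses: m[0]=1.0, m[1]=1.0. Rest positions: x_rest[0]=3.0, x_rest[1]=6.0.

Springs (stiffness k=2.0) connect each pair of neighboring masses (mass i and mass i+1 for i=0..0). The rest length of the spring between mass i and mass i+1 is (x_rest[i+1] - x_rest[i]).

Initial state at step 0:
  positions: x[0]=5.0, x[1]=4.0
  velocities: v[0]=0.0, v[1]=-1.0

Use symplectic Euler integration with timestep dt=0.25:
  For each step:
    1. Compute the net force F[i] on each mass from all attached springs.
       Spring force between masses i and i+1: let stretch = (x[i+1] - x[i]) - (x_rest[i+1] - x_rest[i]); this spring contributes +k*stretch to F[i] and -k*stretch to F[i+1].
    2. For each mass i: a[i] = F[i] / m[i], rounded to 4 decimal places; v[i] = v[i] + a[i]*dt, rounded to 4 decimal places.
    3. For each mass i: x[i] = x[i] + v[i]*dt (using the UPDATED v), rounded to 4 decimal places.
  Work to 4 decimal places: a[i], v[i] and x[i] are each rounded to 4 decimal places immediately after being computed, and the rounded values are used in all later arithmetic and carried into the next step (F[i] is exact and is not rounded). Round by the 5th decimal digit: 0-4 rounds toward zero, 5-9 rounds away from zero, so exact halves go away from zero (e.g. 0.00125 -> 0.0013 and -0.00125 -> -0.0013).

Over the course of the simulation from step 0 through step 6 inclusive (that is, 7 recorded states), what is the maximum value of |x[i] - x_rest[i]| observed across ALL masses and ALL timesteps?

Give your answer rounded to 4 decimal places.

Answer: 2.7662

Derivation:
Step 0: x=[5.0000 4.0000] v=[0.0000 -1.0000]
Step 1: x=[4.5000 4.2500] v=[-2.0000 1.0000]
Step 2: x=[3.5938 4.9063] v=[-3.6250 2.6250]
Step 3: x=[2.4766 5.7735] v=[-4.4688 3.4688]
Step 4: x=[1.3965 6.6036] v=[-4.3204 3.3204]
Step 5: x=[0.5923 7.1578] v=[-3.2169 2.2169]
Step 6: x=[0.2338 7.2664] v=[-1.4342 0.4342]
Max displacement = 2.7662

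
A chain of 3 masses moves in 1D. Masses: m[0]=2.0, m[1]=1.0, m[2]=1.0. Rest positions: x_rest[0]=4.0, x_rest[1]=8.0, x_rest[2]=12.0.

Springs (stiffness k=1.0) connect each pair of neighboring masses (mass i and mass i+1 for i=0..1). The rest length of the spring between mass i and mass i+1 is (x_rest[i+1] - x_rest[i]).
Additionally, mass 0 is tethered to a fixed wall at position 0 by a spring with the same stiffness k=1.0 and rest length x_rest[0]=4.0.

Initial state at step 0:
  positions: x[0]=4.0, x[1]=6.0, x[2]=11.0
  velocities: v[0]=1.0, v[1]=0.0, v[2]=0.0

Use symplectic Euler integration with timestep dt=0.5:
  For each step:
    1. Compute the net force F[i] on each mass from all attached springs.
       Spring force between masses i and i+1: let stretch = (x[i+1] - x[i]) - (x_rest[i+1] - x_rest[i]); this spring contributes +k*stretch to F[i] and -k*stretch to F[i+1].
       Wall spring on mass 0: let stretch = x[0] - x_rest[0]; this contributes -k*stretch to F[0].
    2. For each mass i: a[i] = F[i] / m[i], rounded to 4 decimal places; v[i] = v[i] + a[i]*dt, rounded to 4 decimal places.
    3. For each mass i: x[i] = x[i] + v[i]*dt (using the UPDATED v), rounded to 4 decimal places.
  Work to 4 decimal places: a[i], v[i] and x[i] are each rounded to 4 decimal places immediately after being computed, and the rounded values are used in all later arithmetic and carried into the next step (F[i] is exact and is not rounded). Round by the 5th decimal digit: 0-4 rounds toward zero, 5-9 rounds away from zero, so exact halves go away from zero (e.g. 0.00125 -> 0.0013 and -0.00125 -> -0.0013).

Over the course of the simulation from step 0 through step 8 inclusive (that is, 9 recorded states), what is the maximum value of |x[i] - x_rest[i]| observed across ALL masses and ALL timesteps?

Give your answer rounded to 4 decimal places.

Answer: 2.4021

Derivation:
Step 0: x=[4.0000 6.0000 11.0000] v=[1.0000 0.0000 0.0000]
Step 1: x=[4.2500 6.7500 10.7500] v=[0.5000 1.5000 -0.5000]
Step 2: x=[4.2813 7.8750 10.5000] v=[0.0625 2.2500 -0.5000]
Step 3: x=[4.2266 8.7579 10.5938] v=[-0.1094 1.7657 0.1875]
Step 4: x=[4.2100 8.9669 11.2286] v=[-0.0332 0.4180 1.2696]
Step 5: x=[4.2618 8.5521 12.2980] v=[0.1036 -0.8296 2.1388]
Step 6: x=[4.3172 8.0012 13.4310] v=[0.1108 -1.1018 2.2659]
Step 7: x=[4.2935 7.8868 14.2065] v=[-0.0475 -0.2289 1.5510]
Step 8: x=[4.1822 8.4540 14.4021] v=[-0.2226 1.1343 0.3912]
Max displacement = 2.4021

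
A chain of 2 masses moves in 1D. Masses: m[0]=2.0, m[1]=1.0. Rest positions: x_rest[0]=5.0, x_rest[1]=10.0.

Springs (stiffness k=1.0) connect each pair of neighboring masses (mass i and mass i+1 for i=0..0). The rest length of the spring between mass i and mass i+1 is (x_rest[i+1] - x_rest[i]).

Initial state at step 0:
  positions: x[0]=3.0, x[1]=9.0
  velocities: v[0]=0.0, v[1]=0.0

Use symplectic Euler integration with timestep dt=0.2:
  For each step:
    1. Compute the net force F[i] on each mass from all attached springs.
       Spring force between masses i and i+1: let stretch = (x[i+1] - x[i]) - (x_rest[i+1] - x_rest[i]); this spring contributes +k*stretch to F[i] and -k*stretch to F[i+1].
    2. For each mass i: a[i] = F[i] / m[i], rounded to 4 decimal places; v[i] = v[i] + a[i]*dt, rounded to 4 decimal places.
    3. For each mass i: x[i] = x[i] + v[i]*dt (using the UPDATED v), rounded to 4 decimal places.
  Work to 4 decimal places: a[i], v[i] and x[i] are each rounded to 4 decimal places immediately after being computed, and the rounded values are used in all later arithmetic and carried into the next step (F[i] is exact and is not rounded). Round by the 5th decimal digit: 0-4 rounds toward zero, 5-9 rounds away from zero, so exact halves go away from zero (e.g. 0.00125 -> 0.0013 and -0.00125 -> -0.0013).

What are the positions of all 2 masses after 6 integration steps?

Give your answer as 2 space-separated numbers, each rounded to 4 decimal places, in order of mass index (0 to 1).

Answer: 3.3419 8.3162

Derivation:
Step 0: x=[3.0000 9.0000] v=[0.0000 0.0000]
Step 1: x=[3.0200 8.9600] v=[0.1000 -0.2000]
Step 2: x=[3.0588 8.8824] v=[0.1940 -0.3880]
Step 3: x=[3.1141 8.7719] v=[0.2764 -0.5527]
Step 4: x=[3.1825 8.6350] v=[0.3422 -0.6843]
Step 5: x=[3.2600 8.4800] v=[0.3875 -0.7748]
Step 6: x=[3.3419 8.3162] v=[0.4095 -0.8188]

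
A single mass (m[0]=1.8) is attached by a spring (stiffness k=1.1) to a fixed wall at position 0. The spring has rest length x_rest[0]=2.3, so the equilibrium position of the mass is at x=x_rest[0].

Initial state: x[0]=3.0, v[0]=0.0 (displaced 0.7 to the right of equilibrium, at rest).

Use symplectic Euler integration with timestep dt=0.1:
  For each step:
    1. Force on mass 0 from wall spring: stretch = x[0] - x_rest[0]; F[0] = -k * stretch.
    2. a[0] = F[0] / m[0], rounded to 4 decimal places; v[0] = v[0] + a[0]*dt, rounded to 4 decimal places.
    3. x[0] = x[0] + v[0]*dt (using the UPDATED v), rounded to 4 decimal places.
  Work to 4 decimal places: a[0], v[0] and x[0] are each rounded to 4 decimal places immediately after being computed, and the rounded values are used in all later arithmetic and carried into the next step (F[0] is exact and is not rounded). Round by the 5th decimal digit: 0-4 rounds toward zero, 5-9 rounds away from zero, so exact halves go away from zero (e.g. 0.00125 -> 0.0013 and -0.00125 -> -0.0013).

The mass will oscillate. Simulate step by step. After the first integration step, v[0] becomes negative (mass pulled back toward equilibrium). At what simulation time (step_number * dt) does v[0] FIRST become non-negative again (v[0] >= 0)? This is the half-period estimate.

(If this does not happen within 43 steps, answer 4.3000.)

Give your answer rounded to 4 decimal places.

Answer: 4.1000

Derivation:
Step 0: x=[3.0000] v=[0.0000]
Step 1: x=[2.9957] v=[-0.0428]
Step 2: x=[2.9872] v=[-0.0853]
Step 3: x=[2.9745] v=[-0.1273]
Step 4: x=[2.9577] v=[-0.1685]
Step 5: x=[2.9368] v=[-0.2087]
Step 6: x=[2.9120] v=[-0.2476]
Step 7: x=[2.8835] v=[-0.2850]
Step 8: x=[2.8514] v=[-0.3207]
Step 9: x=[2.8160] v=[-0.3544]
Step 10: x=[2.7774] v=[-0.3859]
Step 11: x=[2.7359] v=[-0.4151]
Step 12: x=[2.6917] v=[-0.4417]
Step 13: x=[2.6451] v=[-0.4656]
Step 14: x=[2.5964] v=[-0.4867]
Step 15: x=[2.5459] v=[-0.5048]
Step 16: x=[2.4939] v=[-0.5198]
Step 17: x=[2.4407] v=[-0.5317]
Step 18: x=[2.3867] v=[-0.5403]
Step 19: x=[2.3321] v=[-0.5456]
Step 20: x=[2.2773] v=[-0.5476]
Step 21: x=[2.2227] v=[-0.5462]
Step 22: x=[2.1686] v=[-0.5415]
Step 23: x=[2.1153] v=[-0.5335]
Step 24: x=[2.0631] v=[-0.5222]
Step 25: x=[2.0123] v=[-0.5077]
Step 26: x=[1.9633] v=[-0.4901]
Step 27: x=[1.9164] v=[-0.4695]
Step 28: x=[1.8718] v=[-0.4461]
Step 29: x=[1.8298] v=[-0.4199]
Step 30: x=[1.7907] v=[-0.3912]
Step 31: x=[1.7547] v=[-0.3601]
Step 32: x=[1.7220] v=[-0.3268]
Step 33: x=[1.6929] v=[-0.2915]
Step 34: x=[1.6675] v=[-0.2544]
Step 35: x=[1.6459] v=[-0.2158]
Step 36: x=[1.6283] v=[-0.1758]
Step 37: x=[1.6148] v=[-0.1348]
Step 38: x=[1.6055] v=[-0.0929]
Step 39: x=[1.6005] v=[-0.0505]
Step 40: x=[1.5997] v=[-0.0078]
Step 41: x=[1.6032] v=[0.0350]
First v>=0 after going negative at step 41, time=4.1000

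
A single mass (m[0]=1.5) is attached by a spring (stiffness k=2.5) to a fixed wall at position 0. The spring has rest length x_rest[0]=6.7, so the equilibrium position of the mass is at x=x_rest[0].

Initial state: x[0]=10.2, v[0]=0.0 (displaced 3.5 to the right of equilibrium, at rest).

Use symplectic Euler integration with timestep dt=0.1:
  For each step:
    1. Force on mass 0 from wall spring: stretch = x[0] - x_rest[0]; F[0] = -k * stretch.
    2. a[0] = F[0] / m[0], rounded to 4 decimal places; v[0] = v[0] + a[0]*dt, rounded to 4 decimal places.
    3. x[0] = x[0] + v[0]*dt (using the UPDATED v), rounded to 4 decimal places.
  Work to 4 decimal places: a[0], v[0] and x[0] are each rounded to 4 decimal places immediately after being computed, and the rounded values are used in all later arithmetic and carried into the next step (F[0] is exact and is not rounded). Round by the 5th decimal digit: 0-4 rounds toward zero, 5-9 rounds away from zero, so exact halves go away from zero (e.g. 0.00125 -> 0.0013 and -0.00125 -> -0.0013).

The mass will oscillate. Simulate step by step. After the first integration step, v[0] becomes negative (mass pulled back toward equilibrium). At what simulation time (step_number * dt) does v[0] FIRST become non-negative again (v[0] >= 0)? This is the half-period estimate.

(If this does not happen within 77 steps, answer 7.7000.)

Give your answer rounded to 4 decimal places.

Answer: 2.5000

Derivation:
Step 0: x=[10.2000] v=[0.0000]
Step 1: x=[10.1417] v=[-0.5833]
Step 2: x=[10.0260] v=[-1.1569]
Step 3: x=[9.8549] v=[-1.7112]
Step 4: x=[9.6312] v=[-2.2370]
Step 5: x=[9.3587] v=[-2.7255]
Step 6: x=[9.0418] v=[-3.1686]
Step 7: x=[8.6859] v=[-3.5589]
Step 8: x=[8.2969] v=[-3.8899]
Step 9: x=[7.8813] v=[-4.1561]
Step 10: x=[7.4460] v=[-4.3530]
Step 11: x=[6.9983] v=[-4.4773]
Step 12: x=[6.5456] v=[-4.5270]
Step 13: x=[6.0955] v=[-4.5013]
Step 14: x=[5.6554] v=[-4.4006]
Step 15: x=[5.2328] v=[-4.2265]
Step 16: x=[4.8346] v=[-3.9820]
Step 17: x=[4.4675] v=[-3.6711]
Step 18: x=[4.1376] v=[-3.2990]
Step 19: x=[3.8504] v=[-2.8719]
Step 20: x=[3.6107] v=[-2.3970]
Step 21: x=[3.4225] v=[-1.8821]
Step 22: x=[3.2889] v=[-1.3359]
Step 23: x=[3.2122] v=[-0.7674]
Step 24: x=[3.1936] v=[-0.1861]
Step 25: x=[3.2334] v=[0.3983]
First v>=0 after going negative at step 25, time=2.5000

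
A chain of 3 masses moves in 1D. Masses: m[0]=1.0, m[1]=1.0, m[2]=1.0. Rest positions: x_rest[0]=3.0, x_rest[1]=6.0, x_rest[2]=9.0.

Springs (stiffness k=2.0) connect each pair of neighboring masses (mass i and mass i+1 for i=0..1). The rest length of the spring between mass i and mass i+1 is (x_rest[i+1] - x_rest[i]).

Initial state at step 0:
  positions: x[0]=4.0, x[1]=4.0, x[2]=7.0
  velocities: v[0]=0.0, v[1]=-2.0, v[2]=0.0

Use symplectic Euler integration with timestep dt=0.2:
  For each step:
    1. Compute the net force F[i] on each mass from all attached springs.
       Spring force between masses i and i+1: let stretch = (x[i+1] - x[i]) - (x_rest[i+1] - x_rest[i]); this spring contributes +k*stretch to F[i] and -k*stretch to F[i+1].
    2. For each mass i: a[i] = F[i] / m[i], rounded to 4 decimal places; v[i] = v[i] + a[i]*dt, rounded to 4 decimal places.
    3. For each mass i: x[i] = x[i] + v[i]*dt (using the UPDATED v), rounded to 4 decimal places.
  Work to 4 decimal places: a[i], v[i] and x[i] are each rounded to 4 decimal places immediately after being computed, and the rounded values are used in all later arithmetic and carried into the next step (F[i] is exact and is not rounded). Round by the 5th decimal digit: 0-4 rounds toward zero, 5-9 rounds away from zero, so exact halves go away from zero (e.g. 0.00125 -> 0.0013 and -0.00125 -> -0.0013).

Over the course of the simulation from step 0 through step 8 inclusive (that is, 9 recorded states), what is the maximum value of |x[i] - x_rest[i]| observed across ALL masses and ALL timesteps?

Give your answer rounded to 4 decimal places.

Answer: 3.6509

Derivation:
Step 0: x=[4.0000 4.0000 7.0000] v=[0.0000 -2.0000 0.0000]
Step 1: x=[3.7600 3.8400 7.0000] v=[-1.2000 -0.8000 0.0000]
Step 2: x=[3.2864 3.9264 6.9872] v=[-2.3680 0.4320 -0.0640]
Step 3: x=[2.6240 4.2065 6.9695] v=[-3.3120 1.4003 -0.0883]
Step 4: x=[1.8482 4.5810 6.9708] v=[-3.8790 1.8725 0.0065]
Step 5: x=[1.0510 4.9281 7.0209] v=[-3.9859 1.7353 0.2506]
Step 6: x=[0.3240 5.1324 7.1436] v=[-3.6351 1.0216 0.6135]
Step 7: x=[-0.2583 5.1129 7.3454] v=[-2.9117 -0.0973 1.0090]
Step 8: x=[-0.6509 4.8423 7.6086] v=[-1.9632 -1.3528 1.3160]
Max displacement = 3.6509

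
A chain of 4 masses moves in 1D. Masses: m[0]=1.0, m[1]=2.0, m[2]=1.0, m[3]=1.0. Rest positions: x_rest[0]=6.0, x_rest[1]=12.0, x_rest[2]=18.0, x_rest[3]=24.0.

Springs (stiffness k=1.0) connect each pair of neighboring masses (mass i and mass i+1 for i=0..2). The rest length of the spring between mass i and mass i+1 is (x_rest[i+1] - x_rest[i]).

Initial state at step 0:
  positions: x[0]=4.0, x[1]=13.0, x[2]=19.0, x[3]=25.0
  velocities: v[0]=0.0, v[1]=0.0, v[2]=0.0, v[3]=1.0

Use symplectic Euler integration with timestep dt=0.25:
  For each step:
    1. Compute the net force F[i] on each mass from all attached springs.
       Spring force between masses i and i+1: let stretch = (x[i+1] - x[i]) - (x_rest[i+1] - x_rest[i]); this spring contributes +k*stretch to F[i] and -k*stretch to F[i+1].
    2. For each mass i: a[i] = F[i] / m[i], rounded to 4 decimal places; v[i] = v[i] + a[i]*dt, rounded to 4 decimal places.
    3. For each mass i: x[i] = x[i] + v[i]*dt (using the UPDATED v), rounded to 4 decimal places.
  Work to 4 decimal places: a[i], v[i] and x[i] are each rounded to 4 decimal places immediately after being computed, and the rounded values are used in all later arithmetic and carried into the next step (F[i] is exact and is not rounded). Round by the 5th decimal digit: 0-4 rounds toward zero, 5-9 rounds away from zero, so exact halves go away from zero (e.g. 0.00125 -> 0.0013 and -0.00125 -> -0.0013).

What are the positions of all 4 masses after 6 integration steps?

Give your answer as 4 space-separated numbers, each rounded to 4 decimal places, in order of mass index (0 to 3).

Answer: 6.8529 11.7601 19.1008 26.0263

Derivation:
Step 0: x=[4.0000 13.0000 19.0000 25.0000] v=[0.0000 0.0000 0.0000 1.0000]
Step 1: x=[4.1875 12.9063 19.0000 25.2500] v=[0.7500 -0.3750 0.0000 1.0000]
Step 2: x=[4.5449 12.7305 19.0098 25.4844] v=[1.4297 -0.7032 0.0391 0.9375]
Step 3: x=[5.0389 12.4951 19.0318 25.6891] v=[1.9761 -0.9415 0.0879 0.8189]
Step 4: x=[5.6240 12.2310 19.0613 25.8528] v=[2.3402 -1.0565 0.1181 0.6546]
Step 5: x=[6.2470 11.9739 19.0884 25.9670] v=[2.4920 -1.0286 0.1084 0.4567]
Step 6: x=[6.8529 11.7601 19.1008 26.0263] v=[2.4237 -0.8552 0.0494 0.2371]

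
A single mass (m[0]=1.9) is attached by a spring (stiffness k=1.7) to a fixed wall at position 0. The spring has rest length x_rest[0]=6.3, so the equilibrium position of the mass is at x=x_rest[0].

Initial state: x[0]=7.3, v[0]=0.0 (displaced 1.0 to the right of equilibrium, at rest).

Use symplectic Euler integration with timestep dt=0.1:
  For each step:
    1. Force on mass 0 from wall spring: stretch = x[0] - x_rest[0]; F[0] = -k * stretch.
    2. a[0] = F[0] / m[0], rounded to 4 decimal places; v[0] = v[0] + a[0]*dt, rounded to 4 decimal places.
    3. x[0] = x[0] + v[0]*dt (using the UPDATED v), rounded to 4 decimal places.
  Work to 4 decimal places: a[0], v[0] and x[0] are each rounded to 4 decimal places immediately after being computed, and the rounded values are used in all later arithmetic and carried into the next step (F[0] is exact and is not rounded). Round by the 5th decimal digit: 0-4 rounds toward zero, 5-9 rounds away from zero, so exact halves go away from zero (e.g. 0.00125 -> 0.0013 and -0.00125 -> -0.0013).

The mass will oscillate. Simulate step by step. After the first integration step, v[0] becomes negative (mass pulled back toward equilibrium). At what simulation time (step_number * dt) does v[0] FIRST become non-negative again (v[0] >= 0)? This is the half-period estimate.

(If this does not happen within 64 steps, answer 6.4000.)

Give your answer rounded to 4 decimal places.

Answer: 3.4000

Derivation:
Step 0: x=[7.3000] v=[0.0000]
Step 1: x=[7.2911] v=[-0.0895]
Step 2: x=[7.2733] v=[-0.1782]
Step 3: x=[7.2468] v=[-0.2653]
Step 4: x=[7.2118] v=[-0.3500]
Step 5: x=[7.1686] v=[-0.4316]
Step 6: x=[7.1177] v=[-0.5093]
Step 7: x=[7.0595] v=[-0.5825]
Step 8: x=[6.9945] v=[-0.6505]
Step 9: x=[6.9232] v=[-0.7126]
Step 10: x=[6.8464] v=[-0.7684]
Step 11: x=[6.7647] v=[-0.8173]
Step 12: x=[6.6788] v=[-0.8589]
Step 13: x=[6.5895] v=[-0.8928]
Step 14: x=[6.4976] v=[-0.9187]
Step 15: x=[6.4040] v=[-0.9364]
Step 16: x=[6.3094] v=[-0.9457]
Step 17: x=[6.2148] v=[-0.9465]
Step 18: x=[6.1209] v=[-0.9389]
Step 19: x=[6.0286] v=[-0.9229]
Step 20: x=[5.9387] v=[-0.8986]
Step 21: x=[5.8521] v=[-0.8663]
Step 22: x=[5.7695] v=[-0.8262]
Step 23: x=[5.6916] v=[-0.7787]
Step 24: x=[5.6192] v=[-0.7243]
Step 25: x=[5.5529] v=[-0.6634]
Step 26: x=[5.4932] v=[-0.5966]
Step 27: x=[5.4408] v=[-0.5244]
Step 28: x=[5.3961] v=[-0.4475]
Step 29: x=[5.3594] v=[-0.3666]
Step 30: x=[5.3312] v=[-0.2824]
Step 31: x=[5.3116] v=[-0.1957]
Step 32: x=[5.3009] v=[-0.1073]
Step 33: x=[5.2991] v=[-0.0179]
Step 34: x=[5.3063] v=[0.0717]
First v>=0 after going negative at step 34, time=3.4000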